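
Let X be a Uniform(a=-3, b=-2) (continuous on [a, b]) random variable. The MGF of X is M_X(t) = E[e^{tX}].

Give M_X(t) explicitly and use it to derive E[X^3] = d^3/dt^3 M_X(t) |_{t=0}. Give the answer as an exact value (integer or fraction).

E[X^3] = D^3[M](0) = -65/4

M_X(t) = (e^(-2*t) - e^(-3*t))/t
D^3[M](t) = (-8*t^3*e^(t) + 27*t^3 - 12*t^2*e^(t) + 27*t^2 - 12*t*e^(t) + 18*t - 6*e^(t) + 6)*e^(-3*t)/t^4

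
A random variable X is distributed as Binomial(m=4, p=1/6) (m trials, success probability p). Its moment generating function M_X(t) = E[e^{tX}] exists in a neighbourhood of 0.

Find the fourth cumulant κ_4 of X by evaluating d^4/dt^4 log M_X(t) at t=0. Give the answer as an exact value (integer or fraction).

M_X(t) = (e^(t)/6 + 5/6)^4
K_X(t) = log M_X(t) = 4*log(e^(t)/6 + 5/6)
K′(t) = 4*e^(t)/(e^(t) + 5)
K′′(t) = 20*e^(t)/(e^(2*t) + 10*e^(t) + 25)
K′′′(t) = (-20*e^(2*t) + 100*e^(t))/(e^(3*t) + 15*e^(2*t) + 75*e^(t) + 125)
K′′′′(t) = (20*e^(3*t) - 400*e^(2*t) + 500*e^(t))/(e^(4*t) + 20*e^(3*t) + 150*e^(2*t) + 500*e^(t) + 625)

κ_4 = K′′′′(0) = 5/54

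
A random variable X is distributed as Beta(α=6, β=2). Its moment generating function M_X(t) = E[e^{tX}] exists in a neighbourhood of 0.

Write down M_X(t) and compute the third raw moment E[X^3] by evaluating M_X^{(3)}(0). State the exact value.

M_X(t) = ₁F₁(6; 8; t)
M′(t) = 3*₁F₁(7; 9; t)/4
M′′(t) = 7*₁F₁(8; 10; t)/12
M′′′(t) = 7*₁F₁(9; 11; t)/15

E[X^3] = M′′′(0) = 7/15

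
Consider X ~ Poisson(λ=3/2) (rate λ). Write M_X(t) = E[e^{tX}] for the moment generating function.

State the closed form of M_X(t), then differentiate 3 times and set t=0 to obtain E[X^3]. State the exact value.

M_X(t) = e^(3*e^(t)/2 - 3/2)
dM/dt = 3*e^(-3/2)*e^(t)*e^(3*e^(t)/2)/2
d^2M/dt^2 = (9*e^(2*t)*e^(3*e^(t)/2) + 6*e^(t)*e^(3*e^(t)/2))*e^(-3/2)/4
d^3M/dt^3 = (27*e^(3*t)*e^(3*e^(t)/2) + 54*e^(2*t)*e^(3*e^(t)/2) + 12*e^(t)*e^(3*e^(t)/2))*e^(-3/2)/8

E[X^3] = d^3M/dt^3 |_{t=0} = 93/8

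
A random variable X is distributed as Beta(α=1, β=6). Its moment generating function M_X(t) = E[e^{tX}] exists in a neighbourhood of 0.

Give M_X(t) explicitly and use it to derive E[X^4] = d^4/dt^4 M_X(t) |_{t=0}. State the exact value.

E[X^4] = M′′′′(0) = 1/210

M_X(t) = ₁F₁(1; 7; t)
M′(t) = ₁F₁(2; 8; t)/7
M′′(t) = ₁F₁(3; 9; t)/28
M′′′(t) = ₁F₁(4; 10; t)/84
M′′′′(t) = ₁F₁(5; 11; t)/210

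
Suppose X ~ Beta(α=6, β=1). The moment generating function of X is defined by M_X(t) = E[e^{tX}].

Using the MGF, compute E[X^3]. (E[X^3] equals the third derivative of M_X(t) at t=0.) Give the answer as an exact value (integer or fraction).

M_X(t) = ₁F₁(6; 7; t)
dM/dt = 6*₁F₁(7; 8; t)/7
d^2M/dt^2 = 3*₁F₁(8; 9; t)/4
d^3M/dt^3 = 2*₁F₁(9; 10; t)/3

E[X^3] = d^3M/dt^3 |_{t=0} = 2/3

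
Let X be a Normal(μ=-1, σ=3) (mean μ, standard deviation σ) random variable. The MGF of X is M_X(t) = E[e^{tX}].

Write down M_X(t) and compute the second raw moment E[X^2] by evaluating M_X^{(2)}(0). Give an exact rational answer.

E[X^2] = d^2M/dt^2 |_{t=0} = 10

M_X(t) = e^(9*t^2/2 - t)
dM/dt = 9*t*e^(-t)*e^(9*t^2/2) - e^(-t)*e^(9*t^2/2)
d^2M/dt^2 = (81*t^2*e^(9*t^2/2) - 18*t*e^(9*t^2/2) + 10*e^(9*t^2/2))*e^(-t)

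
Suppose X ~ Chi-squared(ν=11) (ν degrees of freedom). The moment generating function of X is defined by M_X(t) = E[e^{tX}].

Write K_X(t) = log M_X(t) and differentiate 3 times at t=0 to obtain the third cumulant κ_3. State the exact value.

κ_3 = K^(3)(0) = 88

M_X(t) = (1 - 2*t)^(-11/2)
K_X(t) = log M_X(t) = -11*log(1 - 2*t)/2
K^(3)(t) = -88/(8*t^3 - 12*t^2 + 6*t - 1)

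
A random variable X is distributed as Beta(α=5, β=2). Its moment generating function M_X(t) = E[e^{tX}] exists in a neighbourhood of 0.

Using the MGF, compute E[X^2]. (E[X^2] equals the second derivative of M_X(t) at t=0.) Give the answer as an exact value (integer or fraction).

M_X(t) = ₁F₁(5; 7; t)
M′(t) = 5*₁F₁(6; 8; t)/7
M′′(t) = 15*₁F₁(7; 9; t)/28

E[X^2] = M′′(0) = 15/28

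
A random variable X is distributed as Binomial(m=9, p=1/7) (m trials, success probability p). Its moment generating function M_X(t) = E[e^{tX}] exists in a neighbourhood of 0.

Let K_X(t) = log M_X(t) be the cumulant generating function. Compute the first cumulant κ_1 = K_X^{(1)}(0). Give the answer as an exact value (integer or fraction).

κ_1 = K^(1)(0) = 9/7

M_X(t) = (e^(t)/7 + 6/7)^9
K_X(t) = log M_X(t) = 9*log(e^(t)/7 + 6/7)
K^(1)(t) = 9*e^(t)/(e^(t) + 6)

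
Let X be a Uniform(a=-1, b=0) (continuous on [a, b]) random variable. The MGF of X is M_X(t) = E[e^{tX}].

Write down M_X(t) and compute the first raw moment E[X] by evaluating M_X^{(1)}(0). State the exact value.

E[X] = M′(0) = -1/2

M_X(t) = (1 - e^(-t))/t
M′(t) = (t - e^(t) + 1)*e^(-t)/t^2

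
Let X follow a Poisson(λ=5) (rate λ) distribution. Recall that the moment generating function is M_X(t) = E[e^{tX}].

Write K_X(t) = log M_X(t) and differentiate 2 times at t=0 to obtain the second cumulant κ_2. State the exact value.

M_X(t) = e^(5*e^(t) - 5)
K_X(t) = log M_X(t) = 5*e^(t) - 5
K^(2)(t) = 5*e^(t)

κ_2 = K^(2)(0) = 5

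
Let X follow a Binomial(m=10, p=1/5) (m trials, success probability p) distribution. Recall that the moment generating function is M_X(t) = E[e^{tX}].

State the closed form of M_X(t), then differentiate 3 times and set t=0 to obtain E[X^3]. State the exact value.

E[X^3] = d^3M/dt^3 |_{t=0} = 464/25

M_X(t) = (e^(t)/5 + 4/5)^10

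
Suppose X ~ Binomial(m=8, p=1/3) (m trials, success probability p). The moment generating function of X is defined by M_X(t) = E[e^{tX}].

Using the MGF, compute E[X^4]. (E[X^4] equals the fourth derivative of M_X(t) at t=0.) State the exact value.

M_X(t) = (e^(t)/3 + 2/3)^8
M′(t) = 8*e^(8*t)/6561 + 112*e^(7*t)/6561 + 224*e^(6*t)/2187 + 2240*e^(5*t)/6561 + 4480*e^(4*t)/6561 + 1792*e^(3*t)/2187 + 3584*e^(2*t)/6561 + 1024*e^(t)/6561
M′′(t) = 64*e^(8*t)/6561 + 784*e^(7*t)/6561 + 448*e^(6*t)/729 + 11200*e^(5*t)/6561 + 17920*e^(4*t)/6561 + 1792*e^(3*t)/729 + 7168*e^(2*t)/6561 + 1024*e^(t)/6561
M′′′(t) = 512*e^(8*t)/6561 + 5488*e^(7*t)/6561 + 896*e^(6*t)/243 + 56000*e^(5*t)/6561 + 71680*e^(4*t)/6561 + 1792*e^(3*t)/243 + 14336*e^(2*t)/6561 + 1024*e^(t)/6561
M′′′′(t) = 4096*e^(8*t)/6561 + 38416*e^(7*t)/6561 + 1792*e^(6*t)/81 + 280000*e^(5*t)/6561 + 286720*e^(4*t)/6561 + 1792*e^(3*t)/81 + 28672*e^(2*t)/6561 + 1024*e^(t)/6561

E[X^4] = M′′′′(0) = 3824/27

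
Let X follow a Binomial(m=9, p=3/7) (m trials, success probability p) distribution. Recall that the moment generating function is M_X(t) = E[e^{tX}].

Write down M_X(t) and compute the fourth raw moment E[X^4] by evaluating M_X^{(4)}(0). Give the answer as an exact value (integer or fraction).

E[X^4] = M′′′′(0) = 149715/343

M_X(t) = (3*e^(t)/7 + 4/7)^9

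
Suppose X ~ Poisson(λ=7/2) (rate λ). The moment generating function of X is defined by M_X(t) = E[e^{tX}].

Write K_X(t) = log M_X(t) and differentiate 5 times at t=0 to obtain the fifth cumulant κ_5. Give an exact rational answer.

M_X(t) = e^(7*e^(t)/2 - 7/2)
K_X(t) = log M_X(t) = 7*e^(t)/2 - 7/2
K^(5)(t) = 7*e^(t)/2

κ_5 = K^(5)(0) = 7/2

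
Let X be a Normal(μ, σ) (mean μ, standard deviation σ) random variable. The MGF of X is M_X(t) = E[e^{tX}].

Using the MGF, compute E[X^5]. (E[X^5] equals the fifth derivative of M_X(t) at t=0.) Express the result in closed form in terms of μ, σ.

E[X^5] = M′′′′′(0) = μ*(μ^4 + 10*μ^2*σ^2 + 15*σ^4)

M_X(t) = e^(μ*t + σ^2*t^2/2)
M′(t) = μ*e^(μ*t)*e^(σ^2*t^2/2) + σ^2*t*e^(μ*t)*e^(σ^2*t^2/2)
M′′(t) = μ^2*e^(μ*t)*e^(σ^2*t^2/2) + 2*μ*σ^2*t*e^(μ*t)*e^(σ^2*t^2/2) + σ^4*t^2*e^(μ*t)*e^(σ^2*t^2/2) + σ^2*e^(μ*t)*e^(σ^2*t^2/2)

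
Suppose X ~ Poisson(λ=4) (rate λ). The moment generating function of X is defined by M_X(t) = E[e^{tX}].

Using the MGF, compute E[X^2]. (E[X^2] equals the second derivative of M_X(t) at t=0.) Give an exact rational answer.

M_X(t) = e^(4*e^(t) - 4)
M′(t) = 4*e^(-4)*e^(t)*e^(4*e^(t))
M′′(t) = (16*e^(2*t)*e^(4*e^(t)) + 4*e^(t)*e^(4*e^(t)))*e^(-4)

E[X^2] = M′′(0) = 20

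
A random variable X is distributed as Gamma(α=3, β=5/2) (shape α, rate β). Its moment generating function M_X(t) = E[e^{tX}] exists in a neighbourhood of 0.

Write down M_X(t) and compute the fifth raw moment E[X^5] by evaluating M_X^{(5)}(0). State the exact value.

E[X^5] = D^5[M](0) = 16128/625

M_X(t) = 125/(8*(5/2 - t)^3)
D^5[M](t) = 10080000/(256*t^8 - 5120*t^7 + 44800*t^6 - 224000*t^5 + 700000*t^4 - 1400000*t^3 + 1750000*t^2 - 1250000*t + 390625)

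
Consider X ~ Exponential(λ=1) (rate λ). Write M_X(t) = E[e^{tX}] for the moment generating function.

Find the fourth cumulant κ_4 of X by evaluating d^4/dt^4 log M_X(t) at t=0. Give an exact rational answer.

M_X(t) = 1/(1 - t)
K_X(t) = log M_X(t) = -log(1 - t)
dK/dt = -1/(t - 1)
d^2K/dt^2 = 1/(t^2 - 2*t + 1)
d^3K/dt^3 = -2/(t^3 - 3*t^2 + 3*t - 1)
d^4K/dt^4 = 6/(t^4 - 4*t^3 + 6*t^2 - 4*t + 1)

κ_4 = d^4K/dt^4 |_{t=0} = 6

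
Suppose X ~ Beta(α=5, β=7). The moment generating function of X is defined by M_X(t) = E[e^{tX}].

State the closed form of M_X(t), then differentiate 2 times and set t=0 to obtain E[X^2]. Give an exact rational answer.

M_X(t) = ₁F₁(5; 12; t)
dM/dt = 5*₁F₁(6; 13; t)/12
d^2M/dt^2 = 5*₁F₁(7; 14; t)/26

E[X^2] = d^2M/dt^2 |_{t=0} = 5/26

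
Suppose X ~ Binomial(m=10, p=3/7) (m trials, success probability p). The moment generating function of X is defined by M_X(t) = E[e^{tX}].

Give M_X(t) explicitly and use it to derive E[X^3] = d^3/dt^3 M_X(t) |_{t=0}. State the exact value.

M_X(t) = (3*e^(t)/7 + 4/7)^10

E[X^3] = D^3[M](0) = 37920/343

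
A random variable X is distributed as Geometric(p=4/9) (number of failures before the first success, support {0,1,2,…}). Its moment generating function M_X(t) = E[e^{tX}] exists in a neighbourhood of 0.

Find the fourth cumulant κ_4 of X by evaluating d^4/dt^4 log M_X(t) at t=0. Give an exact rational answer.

κ_4 = K^(4)(0) = 6435/128

M_X(t) = 4/(9*(1 - 5*e^(t)/9))
K_X(t) = log M_X(t) = -log(1 - 5*e^(t)/9) - 2*log(3) + 2*log(2)
K^(4)(t) = (1125*e^(3*t) + 8100*e^(2*t) + 3645*e^(t))/(625*e^(4*t) - 4500*e^(3*t) + 12150*e^(2*t) - 14580*e^(t) + 6561)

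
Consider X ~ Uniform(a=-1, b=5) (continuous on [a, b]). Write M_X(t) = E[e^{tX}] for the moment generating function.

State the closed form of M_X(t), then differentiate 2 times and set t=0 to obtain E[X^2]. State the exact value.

E[X^2] = M^(2)(0) = 7

M_X(t) = (e^(5*t) - e^(-t))/(6*t)
M^(2)(t) = (25*t^2*e^(6*t) - t^2 - 10*t*e^(6*t) - 2*t + 2*e^(6*t) - 2)*e^(-t)/(6*t^3)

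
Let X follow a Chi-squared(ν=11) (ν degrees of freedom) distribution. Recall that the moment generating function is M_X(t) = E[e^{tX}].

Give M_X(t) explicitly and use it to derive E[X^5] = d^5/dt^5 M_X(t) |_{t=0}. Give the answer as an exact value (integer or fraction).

E[X^5] = M′′′′′(0) = 692835

M_X(t) = (1 - 2*t)^(-11/2)
M′(t) = 11/(64*t^6*√(1 - 2*t) - 192*t^5*√(1 - 2*t) + 240*t^4*√(1 - 2*t) - 160*t^3*√(1 - 2*t) + 60*t^2*√(1 - 2*t) - 12*t*√(1 - 2*t) + √(1 - 2*t))
M′′(t) = -143/(128*t^7*√(1 - 2*t) - 448*t^6*√(1 - 2*t) + 672*t^5*√(1 - 2*t) - 560*t^4*√(1 - 2*t) + 280*t^3*√(1 - 2*t) - 84*t^2*√(1 - 2*t) + 14*t*√(1 - 2*t) - √(1 - 2*t))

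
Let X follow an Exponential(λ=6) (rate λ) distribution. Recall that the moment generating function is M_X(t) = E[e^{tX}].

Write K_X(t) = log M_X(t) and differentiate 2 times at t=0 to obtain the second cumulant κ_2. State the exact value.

κ_2 = K^(2)(0) = 1/36

M_X(t) = 6/(6 - t)
K_X(t) = log M_X(t) = -log(6 - t) + log(6)
K^(2)(t) = 1/(t^2 - 12*t + 36)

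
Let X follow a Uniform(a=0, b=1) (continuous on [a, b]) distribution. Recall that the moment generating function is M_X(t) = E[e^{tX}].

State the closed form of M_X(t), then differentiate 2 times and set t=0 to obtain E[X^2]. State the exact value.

M_X(t) = (e^(t) - 1)/t
M′(t) = (t*e^(t) - e^(t) + 1)/t^2
M′′(t) = (t^2*e^(t) - 2*t*e^(t) + 2*e^(t) - 2)/t^3

E[X^2] = M′′(0) = 1/3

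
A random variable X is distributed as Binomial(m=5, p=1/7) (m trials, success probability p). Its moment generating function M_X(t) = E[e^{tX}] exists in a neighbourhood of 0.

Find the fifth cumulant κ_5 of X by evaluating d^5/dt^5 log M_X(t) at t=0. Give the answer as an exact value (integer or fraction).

M_X(t) = (e^(t)/7 + 6/7)^5
K_X(t) = log M_X(t) = 5*log(e^(t)/7 + 6/7)
K′(t) = 5*e^(t)/(e^(t) + 6)
K′′(t) = 30*e^(t)/(e^(2*t) + 12*e^(t) + 36)
K′′′(t) = (-30*e^(2*t) + 180*e^(t))/(e^(3*t) + 18*e^(2*t) + 108*e^(t) + 216)
K′′′′(t) = (30*e^(3*t) - 720*e^(2*t) + 1080*e^(t))/(e^(4*t) + 24*e^(3*t) + 216*e^(2*t) + 864*e^(t) + 1296)
K′′′′′(t) = (-30*e^(4*t) + 1980*e^(3*t) - 11880*e^(2*t) + 6480*e^(t))/(e^(5*t) + 30*e^(4*t) + 360*e^(3*t) + 2160*e^(2*t) + 6480*e^(t) + 7776)

κ_5 = K′′′′′(0) = -3450/16807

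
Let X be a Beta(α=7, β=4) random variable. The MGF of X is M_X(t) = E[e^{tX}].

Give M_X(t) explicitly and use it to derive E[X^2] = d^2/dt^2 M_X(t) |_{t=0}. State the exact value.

E[X^2] = D^2[M](0) = 14/33

M_X(t) = ₁F₁(7; 11; t)
D^2[M](t) = 14*₁F₁(9; 13; t)/33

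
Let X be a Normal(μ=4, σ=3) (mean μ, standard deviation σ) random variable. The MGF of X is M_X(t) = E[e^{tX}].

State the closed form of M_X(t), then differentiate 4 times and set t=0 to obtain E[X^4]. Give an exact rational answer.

M_X(t) = e^(9*t^2/2 + 4*t)
M′(t) = 9*t*e^(4*t)*e^(9*t^2/2) + 4*e^(4*t)*e^(9*t^2/2)
M′′(t) = 81*t^2*e^(4*t)*e^(9*t^2/2) + 72*t*e^(4*t)*e^(9*t^2/2) + 25*e^(4*t)*e^(9*t^2/2)
M′′′(t) = 729*t^3*e^(4*t)*e^(9*t^2/2) + 972*t^2*e^(4*t)*e^(9*t^2/2) + 675*t*e^(4*t)*e^(9*t^2/2) + 172*e^(4*t)*e^(9*t^2/2)
M′′′′(t) = 6561*t^4*e^(4*t)*e^(9*t^2/2) + 11664*t^3*e^(4*t)*e^(9*t^2/2) + 12150*t^2*e^(4*t)*e^(9*t^2/2) + 6192*t*e^(4*t)*e^(9*t^2/2) + 1363*e^(4*t)*e^(9*t^2/2)

E[X^4] = M′′′′(0) = 1363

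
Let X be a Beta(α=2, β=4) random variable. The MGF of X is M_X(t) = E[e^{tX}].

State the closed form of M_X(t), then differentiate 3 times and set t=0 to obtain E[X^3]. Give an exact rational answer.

M_X(t) = ₁F₁(2; 6; t)
M′(t) = ₁F₁(3; 7; t)/3
M′′(t) = ₁F₁(4; 8; t)/7
M′′′(t) = ₁F₁(5; 9; t)/14

E[X^3] = M′′′(0) = 1/14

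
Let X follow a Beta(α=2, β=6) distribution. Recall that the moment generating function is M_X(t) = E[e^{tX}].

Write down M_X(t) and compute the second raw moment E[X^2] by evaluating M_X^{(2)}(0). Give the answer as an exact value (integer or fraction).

E[X^2] = d^2M/dt^2 |_{t=0} = 1/12

M_X(t) = ₁F₁(2; 8; t)
dM/dt = ₁F₁(3; 9; t)/4
d^2M/dt^2 = ₁F₁(4; 10; t)/12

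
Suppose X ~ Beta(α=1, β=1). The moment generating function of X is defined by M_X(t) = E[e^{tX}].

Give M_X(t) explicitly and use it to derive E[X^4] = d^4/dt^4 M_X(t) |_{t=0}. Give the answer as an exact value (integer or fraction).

M_X(t) = ₁F₁(1; 2; t)
dM/dt = ₁F₁(2; 3; t)/2
d^2M/dt^2 = ₁F₁(3; 4; t)/3
d^3M/dt^3 = ₁F₁(4; 5; t)/4
d^4M/dt^4 = ₁F₁(5; 6; t)/5

E[X^4] = d^4M/dt^4 |_{t=0} = 1/5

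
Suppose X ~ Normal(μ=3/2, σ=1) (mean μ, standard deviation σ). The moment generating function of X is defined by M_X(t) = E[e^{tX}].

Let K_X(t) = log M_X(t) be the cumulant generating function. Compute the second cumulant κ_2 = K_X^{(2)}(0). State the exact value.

M_X(t) = e^(t^2/2 + 3*t/2)
K_X(t) = log M_X(t) = t^2/2 + 3*t/2
K^(2)(t) = 1

κ_2 = K^(2)(0) = 1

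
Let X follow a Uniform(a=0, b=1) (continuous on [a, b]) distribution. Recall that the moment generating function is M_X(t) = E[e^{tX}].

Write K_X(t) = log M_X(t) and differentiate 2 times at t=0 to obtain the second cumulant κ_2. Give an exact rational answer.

M_X(t) = (e^(t) - 1)/t
K_X(t) = log M_X(t) = -log(t) + log(e^(t) - 1)
D^2[K](t) = (-t^2*e^(t) + e^(2*t) - 2*e^(t) + 1)/(t^2*e^(2*t) - 2*t^2*e^(t) + t^2)

κ_2 = D^2[K](0) = 1/12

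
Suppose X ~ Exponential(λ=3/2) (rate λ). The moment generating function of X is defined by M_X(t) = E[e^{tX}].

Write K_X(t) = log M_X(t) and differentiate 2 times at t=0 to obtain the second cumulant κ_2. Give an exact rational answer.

κ_2 = K′′(0) = 4/9

M_X(t) = 3/(2*(3/2 - t))
K_X(t) = log M_X(t) = -log(3/2 - t) - log(2) + log(3)
K′(t) = -2/(2*t - 3)
K′′(t) = 4/(4*t^2 - 12*t + 9)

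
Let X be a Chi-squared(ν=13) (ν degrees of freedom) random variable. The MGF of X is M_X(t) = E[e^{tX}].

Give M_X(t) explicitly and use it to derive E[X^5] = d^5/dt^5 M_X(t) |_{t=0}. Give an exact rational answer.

M_X(t) = (1 - 2*t)^(-13/2)
dM/dt = -13/(128*t^7*√(1 - 2*t) - 448*t^6*√(1 - 2*t) + 672*t^5*√(1 - 2*t) - 560*t^4*√(1 - 2*t) + 280*t^3*√(1 - 2*t) - 84*t^2*√(1 - 2*t) + 14*t*√(1 - 2*t) - √(1 - 2*t))

E[X^5] = d^5M/dt^5 |_{t=0} = 1322685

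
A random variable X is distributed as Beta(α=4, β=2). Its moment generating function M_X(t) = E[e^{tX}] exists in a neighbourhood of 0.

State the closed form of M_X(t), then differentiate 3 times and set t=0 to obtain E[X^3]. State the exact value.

M_X(t) = ₁F₁(4; 6; t)
D^3[M](t) = 5*₁F₁(7; 9; t)/14

E[X^3] = D^3[M](0) = 5/14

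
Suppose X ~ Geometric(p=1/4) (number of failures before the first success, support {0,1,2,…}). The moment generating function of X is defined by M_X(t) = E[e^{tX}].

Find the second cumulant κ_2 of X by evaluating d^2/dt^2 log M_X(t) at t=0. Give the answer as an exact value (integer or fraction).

M_X(t) = 1/(4*(1 - 3*e^(t)/4))
K_X(t) = log M_X(t) = -log(1 - 3*e^(t)/4) - 2*log(2)
D^2[K](t) = 12*e^(t)/(9*e^(2*t) - 24*e^(t) + 16)

κ_2 = D^2[K](0) = 12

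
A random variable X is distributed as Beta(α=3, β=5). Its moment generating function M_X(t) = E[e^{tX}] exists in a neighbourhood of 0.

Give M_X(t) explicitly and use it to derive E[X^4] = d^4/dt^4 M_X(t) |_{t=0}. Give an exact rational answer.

E[X^4] = M′′′′(0) = 1/22

M_X(t) = ₁F₁(3; 8; t)
M′(t) = 3*₁F₁(4; 9; t)/8
M′′(t) = ₁F₁(5; 10; t)/6
M′′′(t) = ₁F₁(6; 11; t)/12
M′′′′(t) = ₁F₁(7; 12; t)/22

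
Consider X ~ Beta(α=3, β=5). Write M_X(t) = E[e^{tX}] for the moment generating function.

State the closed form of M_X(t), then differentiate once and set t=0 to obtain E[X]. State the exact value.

E[X] = D[M](0) = 3/8

M_X(t) = ₁F₁(3; 8; t)
D[M](t) = 3*₁F₁(4; 9; t)/8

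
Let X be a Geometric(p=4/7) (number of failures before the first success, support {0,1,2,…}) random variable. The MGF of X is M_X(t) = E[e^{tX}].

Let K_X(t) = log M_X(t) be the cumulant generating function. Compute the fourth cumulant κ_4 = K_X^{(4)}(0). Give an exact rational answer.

M_X(t) = 4/(7*(1 - 3*e^(t)/7))
K_X(t) = log M_X(t) = -log(1 - 3*e^(t)/7) - log(7) + 2*log(2)
K′(t) = -3*e^(t)/(3*e^(t) - 7)
K′′(t) = 21*e^(t)/(9*e^(2*t) - 42*e^(t) + 49)
K′′′(t) = (-63*e^(2*t) - 147*e^(t))/(27*e^(3*t) - 189*e^(2*t) + 441*e^(t) - 343)
K′′′′(t) = (189*e^(3*t) + 1764*e^(2*t) + 1029*e^(t))/(81*e^(4*t) - 756*e^(3*t) + 2646*e^(2*t) - 4116*e^(t) + 2401)

κ_4 = K′′′′(0) = 1491/128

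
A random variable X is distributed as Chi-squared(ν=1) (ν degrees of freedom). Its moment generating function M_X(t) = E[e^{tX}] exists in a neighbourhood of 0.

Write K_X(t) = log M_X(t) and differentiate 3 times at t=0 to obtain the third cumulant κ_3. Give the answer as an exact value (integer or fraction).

κ_3 = K′′′(0) = 8

M_X(t) = 1/√(1 - 2*t)
K_X(t) = log M_X(t) = -log(1 - 2*t)/2
K′(t) = -1/(2*t - 1)
K′′(t) = 2/(4*t^2 - 4*t + 1)
K′′′(t) = -8/(8*t^3 - 12*t^2 + 6*t - 1)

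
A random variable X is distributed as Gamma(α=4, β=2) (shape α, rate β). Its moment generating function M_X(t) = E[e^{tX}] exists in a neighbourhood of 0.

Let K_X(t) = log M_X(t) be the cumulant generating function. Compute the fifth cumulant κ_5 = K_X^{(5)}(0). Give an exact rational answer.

M_X(t) = 16/(2 - t)^4
K_X(t) = log M_X(t) = -4*log(2 - t) + 4*log(2)
K′(t) = -4/(t - 2)
K′′(t) = 4/(t^2 - 4*t + 4)
K′′′(t) = -8/(t^3 - 6*t^2 + 12*t - 8)
K′′′′(t) = 24/(t^4 - 8*t^3 + 24*t^2 - 32*t + 16)
K′′′′′(t) = -96/(t^5 - 10*t^4 + 40*t^3 - 80*t^2 + 80*t - 32)

κ_5 = K′′′′′(0) = 3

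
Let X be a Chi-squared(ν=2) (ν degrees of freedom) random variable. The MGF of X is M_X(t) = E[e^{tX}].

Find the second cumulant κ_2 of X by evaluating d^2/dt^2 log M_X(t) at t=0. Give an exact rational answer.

κ_2 = D^2[K](0) = 4

M_X(t) = 1/(1 - 2*t)
K_X(t) = log M_X(t) = -log(1 - 2*t)
D^2[K](t) = 4/(4*t^2 - 4*t + 1)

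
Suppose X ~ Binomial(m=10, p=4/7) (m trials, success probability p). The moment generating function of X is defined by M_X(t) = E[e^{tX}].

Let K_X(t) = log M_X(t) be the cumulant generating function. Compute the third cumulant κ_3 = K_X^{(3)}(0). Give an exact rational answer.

κ_3 = D^3[K](0) = -120/343

M_X(t) = (4*e^(t)/7 + 3/7)^10
K_X(t) = log M_X(t) = 10*log(4*e^(t)/7 + 3/7)
D^3[K](t) = (-480*e^(2*t) + 360*e^(t))/(64*e^(3*t) + 144*e^(2*t) + 108*e^(t) + 27)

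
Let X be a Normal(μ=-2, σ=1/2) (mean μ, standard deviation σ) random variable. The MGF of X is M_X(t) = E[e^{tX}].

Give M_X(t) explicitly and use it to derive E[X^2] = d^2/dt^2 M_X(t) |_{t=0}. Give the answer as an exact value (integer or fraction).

M_X(t) = e^(t^2/8 - 2*t)
M′(t) = t*e^(-2*t)*e^(t^2/8)/4 - 2*e^(-2*t)*e^(t^2/8)
M′′(t) = (t^2*e^(t^2/8) - 16*t*e^(t^2/8) + 68*e^(t^2/8))*e^(-2*t)/16

E[X^2] = M′′(0) = 17/4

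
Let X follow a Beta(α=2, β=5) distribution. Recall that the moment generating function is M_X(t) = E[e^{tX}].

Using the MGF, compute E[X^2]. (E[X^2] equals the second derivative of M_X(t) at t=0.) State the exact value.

E[X^2] = d^2M/dt^2 |_{t=0} = 3/28

M_X(t) = ₁F₁(2; 7; t)
dM/dt = 2*₁F₁(3; 8; t)/7
d^2M/dt^2 = 3*₁F₁(4; 9; t)/28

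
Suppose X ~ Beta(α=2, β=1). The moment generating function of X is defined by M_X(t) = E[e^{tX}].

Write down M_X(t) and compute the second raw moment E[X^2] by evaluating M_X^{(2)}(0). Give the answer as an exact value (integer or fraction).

E[X^2] = d^2M/dt^2 |_{t=0} = 1/2

M_X(t) = ₁F₁(2; 3; t)
dM/dt = 2*₁F₁(3; 4; t)/3
d^2M/dt^2 = ₁F₁(4; 5; t)/2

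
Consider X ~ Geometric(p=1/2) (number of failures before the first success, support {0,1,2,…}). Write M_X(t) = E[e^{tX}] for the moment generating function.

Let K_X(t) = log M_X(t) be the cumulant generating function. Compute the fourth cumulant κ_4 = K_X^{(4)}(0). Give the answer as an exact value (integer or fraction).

M_X(t) = 1/(2*(1 - e^(t)/2))
K_X(t) = log M_X(t) = -log(1 - e^(t)/2) - log(2)
dK/dt = -e^(t)/(e^(t) - 2)
d^2K/dt^2 = 2*e^(t)/(e^(2*t) - 4*e^(t) + 4)
d^3K/dt^3 = (-2*e^(2*t) - 4*e^(t))/(e^(3*t) - 6*e^(2*t) + 12*e^(t) - 8)
d^4K/dt^4 = (2*e^(3*t) + 16*e^(2*t) + 8*e^(t))/(e^(4*t) - 8*e^(3*t) + 24*e^(2*t) - 32*e^(t) + 16)

κ_4 = d^4K/dt^4 |_{t=0} = 26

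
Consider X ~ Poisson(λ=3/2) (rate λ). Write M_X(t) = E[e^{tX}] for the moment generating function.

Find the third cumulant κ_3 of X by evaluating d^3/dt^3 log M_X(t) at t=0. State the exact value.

M_X(t) = e^(3*e^(t)/2 - 3/2)
K_X(t) = log M_X(t) = 3*e^(t)/2 - 3/2
D^3[K](t) = 3*e^(t)/2

κ_3 = D^3[K](0) = 3/2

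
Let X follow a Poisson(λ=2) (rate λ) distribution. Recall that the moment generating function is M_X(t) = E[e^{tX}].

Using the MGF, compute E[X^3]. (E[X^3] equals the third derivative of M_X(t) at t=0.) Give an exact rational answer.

M_X(t) = e^(2*e^(t) - 2)
dM/dt = 2*e^(-2)*e^(t)*e^(2*e^(t))
d^2M/dt^2 = (4*e^(2*t)*e^(2*e^(t)) + 2*e^(t)*e^(2*e^(t)))*e^(-2)
d^3M/dt^3 = (8*e^(3*t)*e^(2*e^(t)) + 12*e^(2*t)*e^(2*e^(t)) + 2*e^(t)*e^(2*e^(t)))*e^(-2)

E[X^3] = d^3M/dt^3 |_{t=0} = 22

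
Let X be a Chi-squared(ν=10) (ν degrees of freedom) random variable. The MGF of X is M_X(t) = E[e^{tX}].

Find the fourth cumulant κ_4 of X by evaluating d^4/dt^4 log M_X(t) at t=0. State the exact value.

M_X(t) = (1 - 2*t)^(-5)
K_X(t) = log M_X(t) = -5*log(1 - 2*t)
K′(t) = -10/(2*t - 1)
K′′(t) = 20/(4*t^2 - 4*t + 1)
K′′′(t) = -80/(8*t^3 - 12*t^2 + 6*t - 1)
K′′′′(t) = 480/(16*t^4 - 32*t^3 + 24*t^2 - 8*t + 1)

κ_4 = K′′′′(0) = 480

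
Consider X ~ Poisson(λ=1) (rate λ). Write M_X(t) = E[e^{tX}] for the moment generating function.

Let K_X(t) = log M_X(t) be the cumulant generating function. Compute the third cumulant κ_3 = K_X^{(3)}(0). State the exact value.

M_X(t) = e^(e^(t) - 1)
K_X(t) = log M_X(t) = e^(t) - 1
D^3[K](t) = e^(t)

κ_3 = D^3[K](0) = 1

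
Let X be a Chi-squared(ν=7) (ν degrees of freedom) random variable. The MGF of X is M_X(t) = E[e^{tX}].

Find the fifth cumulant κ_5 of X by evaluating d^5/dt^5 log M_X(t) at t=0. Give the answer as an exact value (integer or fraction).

κ_5 = K^(5)(0) = 2688

M_X(t) = (1 - 2*t)^(-7/2)
K_X(t) = log M_X(t) = -7*log(1 - 2*t)/2
K^(5)(t) = -2688/(32*t^5 - 80*t^4 + 80*t^3 - 40*t^2 + 10*t - 1)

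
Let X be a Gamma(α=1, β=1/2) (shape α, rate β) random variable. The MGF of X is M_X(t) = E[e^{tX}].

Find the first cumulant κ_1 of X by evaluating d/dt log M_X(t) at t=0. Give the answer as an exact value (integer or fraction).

M_X(t) = 1/(2*(1/2 - t))
K_X(t) = log M_X(t) = -log(1/2 - t) - log(2)
K^(1)(t) = -2/(2*t - 1)

κ_1 = K^(1)(0) = 2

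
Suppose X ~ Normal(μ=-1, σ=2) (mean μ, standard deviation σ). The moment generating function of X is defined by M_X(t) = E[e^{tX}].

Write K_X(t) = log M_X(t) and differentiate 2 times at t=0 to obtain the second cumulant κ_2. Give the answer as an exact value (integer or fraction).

κ_2 = K^(2)(0) = 4

M_X(t) = e^(2*t^2 - t)
K_X(t) = log M_X(t) = 2*t^2 - t
K^(2)(t) = 4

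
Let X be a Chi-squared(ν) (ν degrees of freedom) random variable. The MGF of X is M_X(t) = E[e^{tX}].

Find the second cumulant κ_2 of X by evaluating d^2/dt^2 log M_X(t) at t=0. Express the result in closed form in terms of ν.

M_X(t) = (1 - 2*t)^(-ν/2)
K_X(t) = log M_X(t) = -ν*log(1 - 2*t)/2
K′(t) = -ν/(2*t - 1)
K′′(t) = 2*ν/(4*t^2 - 4*t + 1)

κ_2 = K′′(0) = 2*ν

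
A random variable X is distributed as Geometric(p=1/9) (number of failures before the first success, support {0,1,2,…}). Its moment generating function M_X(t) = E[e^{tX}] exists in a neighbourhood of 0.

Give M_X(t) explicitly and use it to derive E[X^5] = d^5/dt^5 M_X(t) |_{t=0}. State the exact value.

M_X(t) = 1/(9*(1 - 8*e^(t)/9))
dM/dt = 8*e^(t)/(64*e^(2*t) - 144*e^(t) + 81)
d^2M/dt^2 = (-64*e^(2*t) - 72*e^(t))/(512*e^(3*t) - 1728*e^(2*t) + 1944*e^(t) - 729)
d^3M/dt^3 = (512*e^(3*t) + 2304*e^(2*t) + 648*e^(t))/(4096*e^(4*t) - 18432*e^(3*t) + 31104*e^(2*t) - 23328*e^(t) + 6561)
d^4M/dt^4 = (-4096*e^(4*t) - 50688*e^(3*t) - 57024*e^(2*t) - 5832*e^(t))/(32768*e^(5*t) - 184320*e^(4*t) + 414720*e^(3*t) - 466560*e^(2*t) + 262440*e^(t) - 59049)

E[X^5] = d^5M/dt^5 |_{t=0} = 4993928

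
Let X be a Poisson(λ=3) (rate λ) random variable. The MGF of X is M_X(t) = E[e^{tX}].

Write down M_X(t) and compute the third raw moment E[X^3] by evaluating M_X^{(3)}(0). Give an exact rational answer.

M_X(t) = e^(3*e^(t) - 3)
M′(t) = 3*e^(-3)*e^(t)*e^(3*e^(t))
M′′(t) = (9*e^(2*t)*e^(3*e^(t)) + 3*e^(t)*e^(3*e^(t)))*e^(-3)
M′′′(t) = (27*e^(3*t)*e^(3*e^(t)) + 27*e^(2*t)*e^(3*e^(t)) + 3*e^(t)*e^(3*e^(t)))*e^(-3)

E[X^3] = M′′′(0) = 57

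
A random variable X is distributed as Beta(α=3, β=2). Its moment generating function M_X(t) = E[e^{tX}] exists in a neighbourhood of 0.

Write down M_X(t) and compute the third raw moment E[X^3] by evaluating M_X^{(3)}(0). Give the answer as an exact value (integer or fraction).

M_X(t) = ₁F₁(3; 5; t)
M^(3)(t) = 2*₁F₁(6; 8; t)/7

E[X^3] = M^(3)(0) = 2/7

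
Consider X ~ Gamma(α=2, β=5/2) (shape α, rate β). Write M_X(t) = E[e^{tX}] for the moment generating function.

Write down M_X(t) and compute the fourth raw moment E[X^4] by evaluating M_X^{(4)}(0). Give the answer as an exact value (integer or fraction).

E[X^4] = M′′′′(0) = 384/125

M_X(t) = 25/(4*(5/2 - t)^2)
M′(t) = -100/(8*t^3 - 60*t^2 + 150*t - 125)
M′′(t) = 600/(16*t^4 - 160*t^3 + 600*t^2 - 1000*t + 625)
M′′′(t) = -4800/(32*t^5 - 400*t^4 + 2000*t^3 - 5000*t^2 + 6250*t - 3125)
M′′′′(t) = 48000/(64*t^6 - 960*t^5 + 6000*t^4 - 20000*t^3 + 37500*t^2 - 37500*t + 15625)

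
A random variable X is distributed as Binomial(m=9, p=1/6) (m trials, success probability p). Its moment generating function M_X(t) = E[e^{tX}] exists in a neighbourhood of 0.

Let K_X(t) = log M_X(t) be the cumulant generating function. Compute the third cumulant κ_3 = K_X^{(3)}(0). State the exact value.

κ_3 = K′′′(0) = 5/6

M_X(t) = (e^(t)/6 + 5/6)^9
K_X(t) = log M_X(t) = 9*log(e^(t)/6 + 5/6)
K′(t) = 9*e^(t)/(e^(t) + 5)
K′′(t) = 45*e^(t)/(e^(2*t) + 10*e^(t) + 25)
K′′′(t) = (-45*e^(2*t) + 225*e^(t))/(e^(3*t) + 15*e^(2*t) + 75*e^(t) + 125)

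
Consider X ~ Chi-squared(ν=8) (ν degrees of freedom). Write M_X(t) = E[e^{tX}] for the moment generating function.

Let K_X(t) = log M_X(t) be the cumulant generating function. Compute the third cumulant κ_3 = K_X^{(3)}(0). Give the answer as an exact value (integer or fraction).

κ_3 = K′′′(0) = 64

M_X(t) = (1 - 2*t)^(-4)
K_X(t) = log M_X(t) = -4*log(1 - 2*t)
K′(t) = -8/(2*t - 1)
K′′(t) = 16/(4*t^2 - 4*t + 1)
K′′′(t) = -64/(8*t^3 - 12*t^2 + 6*t - 1)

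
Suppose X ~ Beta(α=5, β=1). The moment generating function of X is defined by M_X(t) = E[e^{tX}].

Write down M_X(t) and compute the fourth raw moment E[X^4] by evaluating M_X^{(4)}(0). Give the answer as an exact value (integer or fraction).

M_X(t) = ₁F₁(5; 6; t)
M^(4)(t) = 5*₁F₁(9; 10; t)/9

E[X^4] = M^(4)(0) = 5/9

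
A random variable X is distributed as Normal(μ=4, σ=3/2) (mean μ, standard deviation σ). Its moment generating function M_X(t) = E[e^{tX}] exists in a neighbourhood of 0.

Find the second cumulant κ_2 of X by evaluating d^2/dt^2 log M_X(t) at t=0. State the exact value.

κ_2 = K′′(0) = 9/4

M_X(t) = e^(9*t^2/8 + 4*t)
K_X(t) = log M_X(t) = 9*t^2/8 + 4*t
K′(t) = 9*t/4 + 4
K′′(t) = 9/4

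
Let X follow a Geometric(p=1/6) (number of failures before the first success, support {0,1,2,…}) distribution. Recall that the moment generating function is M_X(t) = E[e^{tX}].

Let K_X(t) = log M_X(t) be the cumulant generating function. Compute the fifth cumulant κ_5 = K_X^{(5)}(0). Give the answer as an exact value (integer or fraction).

κ_5 = K′′′′′(0) = 119130

M_X(t) = 1/(6*(1 - 5*e^(t)/6))
K_X(t) = log M_X(t) = -log(1 - 5*e^(t)/6) - log(6)
K′(t) = -5*e^(t)/(5*e^(t) - 6)
K′′(t) = 30*e^(t)/(25*e^(2*t) - 60*e^(t) + 36)
K′′′(t) = (-150*e^(2*t) - 180*e^(t))/(125*e^(3*t) - 450*e^(2*t) + 540*e^(t) - 216)
K′′′′(t) = (750*e^(3*t) + 3600*e^(2*t) + 1080*e^(t))/(625*e^(4*t) - 3000*e^(3*t) + 5400*e^(2*t) - 4320*e^(t) + 1296)
K′′′′′(t) = (-3750*e^(4*t) - 49500*e^(3*t) - 59400*e^(2*t) - 6480*e^(t))/(3125*e^(5*t) - 18750*e^(4*t) + 45000*e^(3*t) - 54000*e^(2*t) + 32400*e^(t) - 7776)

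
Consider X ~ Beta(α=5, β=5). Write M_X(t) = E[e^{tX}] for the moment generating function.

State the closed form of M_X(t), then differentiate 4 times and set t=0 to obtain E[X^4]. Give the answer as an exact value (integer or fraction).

M_X(t) = ₁F₁(5; 10; t)
M^(4)(t) = 14*₁F₁(9; 14; t)/143

E[X^4] = M^(4)(0) = 14/143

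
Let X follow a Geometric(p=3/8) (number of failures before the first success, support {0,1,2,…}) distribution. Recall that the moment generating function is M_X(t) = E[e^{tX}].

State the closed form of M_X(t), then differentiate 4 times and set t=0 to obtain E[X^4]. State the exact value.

E[X^4] = D^4[M](0) = 10595/27

M_X(t) = 3/(8*(1 - 5*e^(t)/8))
D^4[M](t) = (-1875*e^(4*t) - 33000*e^(3*t) - 52800*e^(2*t) - 7680*e^(t))/(3125*e^(5*t) - 25000*e^(4*t) + 80000*e^(3*t) - 128000*e^(2*t) + 102400*e^(t) - 32768)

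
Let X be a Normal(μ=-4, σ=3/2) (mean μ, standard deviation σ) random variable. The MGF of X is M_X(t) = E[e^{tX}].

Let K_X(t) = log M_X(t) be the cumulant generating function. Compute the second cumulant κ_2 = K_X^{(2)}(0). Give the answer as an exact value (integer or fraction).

M_X(t) = e^(9*t^2/8 - 4*t)
K_X(t) = log M_X(t) = 9*t^2/8 - 4*t
D^2[K](t) = 9/4

κ_2 = D^2[K](0) = 9/4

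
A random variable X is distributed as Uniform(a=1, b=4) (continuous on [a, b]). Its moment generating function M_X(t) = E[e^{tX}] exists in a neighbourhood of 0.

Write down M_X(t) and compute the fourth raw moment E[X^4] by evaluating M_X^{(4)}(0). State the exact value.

E[X^4] = M′′′′(0) = 341/5

M_X(t) = (e^(4*t) - e^(t))/(3*t)
M′(t) = (4*t*e^(4*t) - t*e^(t) - e^(4*t) + e^(t))/(3*t^2)
M′′(t) = (16*t^2*e^(4*t) - t^2*e^(t) - 8*t*e^(4*t) + 2*t*e^(t) + 2*e^(4*t) - 2*e^(t))/(3*t^3)
M′′′(t) = (64*t^3*e^(4*t) - t^3*e^(t) - 48*t^2*e^(4*t) + 3*t^2*e^(t) + 24*t*e^(4*t) - 6*t*e^(t) - 6*e^(4*t) + 6*e^(t))/(3*t^4)
M′′′′(t) = (256*t^4*e^(4*t) - t^4*e^(t) - 256*t^3*e^(4*t) + 4*t^3*e^(t) + 192*t^2*e^(4*t) - 12*t^2*e^(t) - 96*t*e^(4*t) + 24*t*e^(t) + 24*e^(4*t) - 24*e^(t))/(3*t^5)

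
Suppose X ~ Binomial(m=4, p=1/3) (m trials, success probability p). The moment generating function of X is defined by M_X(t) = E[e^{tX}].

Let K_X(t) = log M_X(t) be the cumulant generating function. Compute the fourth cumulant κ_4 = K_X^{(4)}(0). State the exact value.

M_X(t) = (e^(t)/3 + 2/3)^4
K_X(t) = log M_X(t) = 4*log(e^(t)/3 + 2/3)
D^4[K](t) = (8*e^(3*t) - 64*e^(2*t) + 32*e^(t))/(e^(4*t) + 8*e^(3*t) + 24*e^(2*t) + 32*e^(t) + 16)

κ_4 = D^4[K](0) = -8/27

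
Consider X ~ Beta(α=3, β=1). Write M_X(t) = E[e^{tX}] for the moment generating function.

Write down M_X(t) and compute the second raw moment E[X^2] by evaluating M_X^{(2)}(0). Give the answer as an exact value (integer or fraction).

M_X(t) = ₁F₁(3; 4; t)
D^2[M](t) = 3*₁F₁(5; 6; t)/5

E[X^2] = D^2[M](0) = 3/5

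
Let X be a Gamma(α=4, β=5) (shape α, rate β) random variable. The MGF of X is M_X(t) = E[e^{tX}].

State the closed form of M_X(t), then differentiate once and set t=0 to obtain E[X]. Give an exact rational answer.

E[X] = M′(0) = 4/5

M_X(t) = 625/(5 - t)^4
M′(t) = -2500/(t^5 - 25*t^4 + 250*t^3 - 1250*t^2 + 3125*t - 3125)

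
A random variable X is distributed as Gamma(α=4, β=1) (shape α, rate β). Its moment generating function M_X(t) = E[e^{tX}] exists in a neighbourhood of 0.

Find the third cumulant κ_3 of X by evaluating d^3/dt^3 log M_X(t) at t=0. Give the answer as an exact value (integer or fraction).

M_X(t) = (1 - t)^(-4)
K_X(t) = log M_X(t) = -4*log(1 - t)
K′(t) = -4/(t - 1)
K′′(t) = 4/(t^2 - 2*t + 1)
K′′′(t) = -8/(t^3 - 3*t^2 + 3*t - 1)

κ_3 = K′′′(0) = 8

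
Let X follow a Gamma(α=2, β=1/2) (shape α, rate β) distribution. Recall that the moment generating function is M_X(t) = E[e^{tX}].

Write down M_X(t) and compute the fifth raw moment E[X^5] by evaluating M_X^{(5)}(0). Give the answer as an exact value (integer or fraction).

M_X(t) = 1/(4*(1/2 - t)^2)
D^5[M](t) = -23040/(128*t^7 - 448*t^6 + 672*t^5 - 560*t^4 + 280*t^3 - 84*t^2 + 14*t - 1)

E[X^5] = D^5[M](0) = 23040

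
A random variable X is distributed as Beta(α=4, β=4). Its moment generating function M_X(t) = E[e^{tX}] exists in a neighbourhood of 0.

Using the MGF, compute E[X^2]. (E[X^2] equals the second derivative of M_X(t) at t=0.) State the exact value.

E[X^2] = d^2M/dt^2 |_{t=0} = 5/18

M_X(t) = ₁F₁(4; 8; t)
dM/dt = ₁F₁(5; 9; t)/2
d^2M/dt^2 = 5*₁F₁(6; 10; t)/18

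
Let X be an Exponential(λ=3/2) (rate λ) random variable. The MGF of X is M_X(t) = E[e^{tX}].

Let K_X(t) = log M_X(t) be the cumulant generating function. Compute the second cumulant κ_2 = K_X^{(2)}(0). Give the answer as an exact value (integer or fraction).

M_X(t) = 3/(2*(3/2 - t))
K_X(t) = log M_X(t) = -log(3/2 - t) - log(2) + log(3)
D^2[K](t) = 4/(4*t^2 - 12*t + 9)

κ_2 = D^2[K](0) = 4/9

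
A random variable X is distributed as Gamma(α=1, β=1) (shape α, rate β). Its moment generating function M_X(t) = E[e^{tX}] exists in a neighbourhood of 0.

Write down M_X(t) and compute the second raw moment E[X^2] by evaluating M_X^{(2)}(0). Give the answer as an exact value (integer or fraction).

M_X(t) = 1/(1 - t)
M′(t) = 1/(t^2 - 2*t + 1)
M′′(t) = -2/(t^3 - 3*t^2 + 3*t - 1)

E[X^2] = M′′(0) = 2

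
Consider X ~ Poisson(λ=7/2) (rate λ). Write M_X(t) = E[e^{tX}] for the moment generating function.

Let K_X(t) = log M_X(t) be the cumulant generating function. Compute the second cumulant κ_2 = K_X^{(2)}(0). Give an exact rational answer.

κ_2 = K′′(0) = 7/2

M_X(t) = e^(7*e^(t)/2 - 7/2)
K_X(t) = log M_X(t) = 7*e^(t)/2 - 7/2
K′(t) = 7*e^(t)/2
K′′(t) = 7*e^(t)/2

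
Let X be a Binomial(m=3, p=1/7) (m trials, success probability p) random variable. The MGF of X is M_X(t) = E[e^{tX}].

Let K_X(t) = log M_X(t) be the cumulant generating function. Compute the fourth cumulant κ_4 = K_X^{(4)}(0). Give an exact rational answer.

κ_4 = d^4K/dt^4 |_{t=0} = 234/2401

M_X(t) = (e^(t)/7 + 6/7)^3
K_X(t) = log M_X(t) = 3*log(e^(t)/7 + 6/7)
dK/dt = 3*e^(t)/(e^(t) + 6)
d^2K/dt^2 = 18*e^(t)/(e^(2*t) + 12*e^(t) + 36)
d^3K/dt^3 = (-18*e^(2*t) + 108*e^(t))/(e^(3*t) + 18*e^(2*t) + 108*e^(t) + 216)
d^4K/dt^4 = (18*e^(3*t) - 432*e^(2*t) + 648*e^(t))/(e^(4*t) + 24*e^(3*t) + 216*e^(2*t) + 864*e^(t) + 1296)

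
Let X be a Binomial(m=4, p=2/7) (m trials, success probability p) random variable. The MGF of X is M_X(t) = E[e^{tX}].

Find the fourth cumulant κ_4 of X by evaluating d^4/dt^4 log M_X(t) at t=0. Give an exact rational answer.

κ_4 = d^4K/dt^4 |_{t=0} = -440/2401

M_X(t) = (2*e^(t)/7 + 5/7)^4
K_X(t) = log M_X(t) = 4*log(2*e^(t)/7 + 5/7)
dK/dt = 8*e^(t)/(2*e^(t) + 5)
d^2K/dt^2 = 40*e^(t)/(4*e^(2*t) + 20*e^(t) + 25)
d^3K/dt^3 = (-80*e^(2*t) + 200*e^(t))/(8*e^(3*t) + 60*e^(2*t) + 150*e^(t) + 125)
d^4K/dt^4 = (160*e^(3*t) - 1600*e^(2*t) + 1000*e^(t))/(16*e^(4*t) + 160*e^(3*t) + 600*e^(2*t) + 1000*e^(t) + 625)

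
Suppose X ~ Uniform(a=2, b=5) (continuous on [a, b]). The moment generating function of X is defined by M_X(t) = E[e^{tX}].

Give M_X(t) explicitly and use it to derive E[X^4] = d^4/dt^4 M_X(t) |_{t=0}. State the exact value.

M_X(t) = (e^(5*t) - e^(2*t))/(3*t)

E[X^4] = D^4[M](0) = 1031/5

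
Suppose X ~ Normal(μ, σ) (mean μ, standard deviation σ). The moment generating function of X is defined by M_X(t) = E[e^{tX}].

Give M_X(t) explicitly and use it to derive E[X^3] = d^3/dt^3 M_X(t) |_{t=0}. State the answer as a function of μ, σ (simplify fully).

M_X(t) = e^(μ*t + σ^2*t^2/2)

E[X^3] = D^3[M](0) = μ*(μ^2 + 3*σ^2)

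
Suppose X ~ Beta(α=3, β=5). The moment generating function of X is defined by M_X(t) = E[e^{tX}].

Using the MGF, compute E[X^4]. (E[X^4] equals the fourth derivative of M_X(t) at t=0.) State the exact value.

E[X^4] = D^4[M](0) = 1/22

M_X(t) = ₁F₁(3; 8; t)
D^4[M](t) = ₁F₁(7; 12; t)/22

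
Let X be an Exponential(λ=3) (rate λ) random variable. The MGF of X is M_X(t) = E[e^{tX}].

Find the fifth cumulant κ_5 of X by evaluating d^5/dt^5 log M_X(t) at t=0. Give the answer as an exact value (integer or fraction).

κ_5 = d^5K/dt^5 |_{t=0} = 8/81

M_X(t) = 3/(3 - t)
K_X(t) = log M_X(t) = -log(3 - t) + log(3)
dK/dt = -1/(t - 3)
d^2K/dt^2 = 1/(t^2 - 6*t + 9)
d^3K/dt^3 = -2/(t^3 - 9*t^2 + 27*t - 27)
d^4K/dt^4 = 6/(t^4 - 12*t^3 + 54*t^2 - 108*t + 81)
d^5K/dt^5 = -24/(t^5 - 15*t^4 + 90*t^3 - 270*t^2 + 405*t - 243)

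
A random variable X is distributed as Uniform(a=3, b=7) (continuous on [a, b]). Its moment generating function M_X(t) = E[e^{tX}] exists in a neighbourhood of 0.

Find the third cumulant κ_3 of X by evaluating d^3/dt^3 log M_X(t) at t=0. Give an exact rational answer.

κ_3 = d^3K/dt^3 |_{t=0} = 0

M_X(t) = (e^(7*t) - e^(3*t))/(4*t)
K_X(t) = log M_X(t) = -log(t) + log(e^(7*t) - e^(3*t)) - 2*log(2)
dK/dt = (7*t*e^(4*t) - 3*t - e^(4*t) + 1)/(t*e^(4*t) - t)
d^2K/dt^2 = (-16*t^2*e^(4*t) + e^(8*t) - 2*e^(4*t) + 1)/(t^2*e^(8*t) - 2*t^2*e^(4*t) + t^2)
d^3K/dt^3 = (64*t^3*e^(8*t) + 64*t^3*e^(4*t) - 2*e^(12*t) + 6*e^(8*t) - 6*e^(4*t) + 2)/(t^3*e^(12*t) - 3*t^3*e^(8*t) + 3*t^3*e^(4*t) - t^3)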